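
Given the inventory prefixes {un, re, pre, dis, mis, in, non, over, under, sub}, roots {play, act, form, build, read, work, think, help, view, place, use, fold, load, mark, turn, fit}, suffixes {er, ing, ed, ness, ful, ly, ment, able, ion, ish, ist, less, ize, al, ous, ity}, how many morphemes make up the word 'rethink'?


Segmenting 'rethink' against the inventory:
  're' -> prefix (morpheme 1)
  'think' -> root (morpheme 2)
Total morphemes: 2

2


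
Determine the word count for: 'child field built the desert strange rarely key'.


Counting words by splitting on spaces:
  Word 1: 'child'
  Word 2: 'field'
  Word 3: 'built'
  Word 4: 'the'
  Word 5: 'desert'
  Word 6: 'strange'
  Word 7: 'rarely'
  Word 8: 'key'
Total words: 8

8


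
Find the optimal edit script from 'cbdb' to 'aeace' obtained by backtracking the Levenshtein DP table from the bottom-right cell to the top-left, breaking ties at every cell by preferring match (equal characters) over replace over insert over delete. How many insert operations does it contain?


Edit distance = 5. Backtracking from cell (4, 5) with preference match > replace > insert > delete,
then listing the resulting alignment 'cbdb' -> 'aeace' left to right:
  Step 1: insert 'a' [insertion #1]
  Step 2: replace c->e
  Step 3: replace b->a
  Step 4: replace d->c
  Step 5: replace b->e
Total insertions: 1

1


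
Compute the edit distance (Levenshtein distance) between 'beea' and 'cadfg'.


Building DP table for s1='beea' (len 4) and s2='cadfg' (len 5):
       c  a  d  f  g
    0  1  2  3  4  5
  b 1  1  2  3  4  5
  e 2  2  2  3  4  5
  e 3  3  3  3  4  5
  a 4  4  3  4  4  5
Edit distance = dp[4][5] = 5

5


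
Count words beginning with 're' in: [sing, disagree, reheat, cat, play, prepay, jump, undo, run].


Checking each word for prefix 're':
  'sing' -> no (count: 0)
  'disagree' -> no (count: 0)
  'reheat' -> YES, starts with 're' (count: 1)
  'cat' -> no (count: 1)
  'play' -> no (count: 1)
  'prepay' -> no (count: 1)
  'jump' -> no (count: 1)
  'undo' -> no (count: 1)
  'run' -> no (count: 1)
Total with prefix 're': 1

1


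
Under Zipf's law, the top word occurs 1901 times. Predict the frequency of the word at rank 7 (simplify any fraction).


Zipf's law: freq(rank) = f1 / rank
f1 = 1901, rank = 7
freq = 1901 / 7
GCD(1901, 7) = 1
Simplified: 1901/7

1901/7


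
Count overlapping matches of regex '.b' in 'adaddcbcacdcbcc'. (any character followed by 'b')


Pattern: .b means any character followed by 'b'.
Scanning 'adaddcbcacdcbcc' position-by-position:
  Pos 0: window 'ad' -> no
  Pos 1: window 'da' -> no
  Pos 2: window 'ad' -> no
  Pos 3: window 'dd' -> no
  Pos 4: window 'dc' -> no
  Pos 5: window 'cb' -> MATCH
  Pos 6: window 'bc' -> no
  Pos 7: window 'ca' -> no
  Pos 8: window 'ac' -> no
  Pos 9: window 'cd' -> no
  Pos 10: window 'dc' -> no
  Pos 11: window 'cb' -> MATCH
  Pos 12: window 'bc' -> no
  Pos 13: window 'cc' -> no
  Pos 14: window 'c' -> no
Total matches: 2

2


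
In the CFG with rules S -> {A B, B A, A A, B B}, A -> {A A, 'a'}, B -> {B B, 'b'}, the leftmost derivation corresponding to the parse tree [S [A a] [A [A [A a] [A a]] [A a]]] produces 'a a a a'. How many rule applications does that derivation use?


Every bracketed nonterminal node [X ...] in the tree is produced by exactly one rule application.
Reading the tree off as a leftmost derivation:
  Step 1: S  =>  A A   (applied S -> A A)
  Step 2: A A  =>  a A   (applied A -> a)
  Step 3: a A  =>  a A A   (applied A -> A A)
  Step 4: a A A  =>  a A A A   (applied A -> A A)
  Step 5: a A A A  =>  a a A A   (applied A -> a)
  Step 6: a a A A  =>  a a a A   (applied A -> a)
  Step 7: a a a A  =>  a a a a   (applied A -> a)
Final yield: a a a a
Total rewrite steps: 7

7


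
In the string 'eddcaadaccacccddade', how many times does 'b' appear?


Scanning 'eddcaadaccacccddade' for 'b':
  No matches found.
Total occurrences of 'b': 0

0


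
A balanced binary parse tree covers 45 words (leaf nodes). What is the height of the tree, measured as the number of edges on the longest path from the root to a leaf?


In a balanced binary tree with n leaves the deepest leaf is ceil(log2(n)) edges below the root.
log2(45) = 5.4919
ceil(5.4919) = 6
height (edges) = 6

6


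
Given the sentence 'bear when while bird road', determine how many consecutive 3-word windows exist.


Word trigrams from [5] words:
  Trigram 1: (bear when while)
  Trigram 2: (when while bird)
  Trigram 3: (while bird road)
Total word trigrams: 5 - 2 = 3

3


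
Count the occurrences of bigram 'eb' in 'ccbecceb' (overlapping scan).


Scanning 'ccbecceb' for bigram 'eb':
  Position 0: 'cc' -> no
  Position 1: 'cb' -> no
  Position 2: 'be' -> no
  Position 3: 'ec' -> no
  Position 4: 'cc' -> no
  Position 5: 'ce' -> no
  Position 6: 'eb' -> MATCH
Total matches: 1

1


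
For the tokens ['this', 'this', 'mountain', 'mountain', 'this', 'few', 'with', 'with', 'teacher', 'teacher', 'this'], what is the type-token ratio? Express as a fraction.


Tokens: 11
Unique types: ('few', 'mountain', 'teacher', 'this', 'with') = 5
TTR = 5/11
Already in lowest terms.

5/11


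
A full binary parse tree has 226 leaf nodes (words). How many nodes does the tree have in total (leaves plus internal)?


Leaf nodes (terminals): 226
Internal nodes = n - 1 = 226 - 1 = 225
Total = leaves + internal = 226 + 225 = 451

451


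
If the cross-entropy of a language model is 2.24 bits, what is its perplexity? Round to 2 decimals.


Perplexity formula: PP = 2^H
H = 2.24
PP = 2^2.24
Decompose: 2^2.24 = 2^2 * 2^0.24
2^2 = 4, 2^0.24 ~ 1.1809927
PP ~ 4 * 1.1809927 = 4.7239708
Rounded to 2 decimals: 4.72

4.72


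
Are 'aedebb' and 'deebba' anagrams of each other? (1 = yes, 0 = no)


Sort characters of 'aedebb': 'abbdee'
Sort characters of 'deebba': 'abbdee'
Sorted forms match -> they ARE anagrams
Result: 1

1


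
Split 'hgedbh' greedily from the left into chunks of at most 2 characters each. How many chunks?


'hgedbh' has 6 characters.
Chunking with max size 2:
  Chunk 1: 'hg' (positions 0-1)
  Chunk 2: 'ed' (positions 2-3)
  Chunk 3: 'bh' (positions 4-5)
Total chunks: ceil(6 / 2) = 3

3


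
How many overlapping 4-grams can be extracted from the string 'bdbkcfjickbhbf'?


String 'bdbkcfjickbhbf' has length L = 14.
Number of overlapping n-grams = L - n + 1
Substituting: 14 - 4 + 1 = 11

11


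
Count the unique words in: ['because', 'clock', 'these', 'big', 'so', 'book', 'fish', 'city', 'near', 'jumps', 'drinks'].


Listing all tokens and tracking unique types:
  Token 1: 'because' -> NEW (unique so far: 1)
  Token 2: 'clock' -> NEW (unique so far: 2)
  Token 3: 'these' -> NEW (unique so far: 3)
  Token 4: 'big' -> NEW (unique so far: 4)
  Token 5: 'so' -> NEW (unique so far: 5)
  Token 6: 'book' -> NEW (unique so far: 6)
  Token 7: 'fish' -> NEW (unique so far: 7)
  Token 8: 'city' -> NEW (unique so far: 8)
  Token 9: 'near' -> NEW (unique so far: 9)
  Token 10: 'jumps' -> NEW (unique so far: 10)
  Token 11: 'drinks' -> NEW (unique so far: 11)
Unique types: ('because', 'big', 'book', 'city', 'clock', 'drinks', 'fish', 'jumps', 'near', 'so', 'these')
Vocabulary size: 11

11


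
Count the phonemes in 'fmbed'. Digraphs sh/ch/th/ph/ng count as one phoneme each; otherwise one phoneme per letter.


Parsing 'fmbed' greedily, digraphs first:
  'f' -> consonant phoneme (phonemes so far: 1)
  'm' -> consonant phoneme (phonemes so far: 2)
  'b' -> consonant phoneme (phonemes so far: 3)
  'e' -> vowel phoneme (phonemes so far: 4)
  'd' -> consonant phoneme (phonemes so far: 5)
Total phonemes: 5

5


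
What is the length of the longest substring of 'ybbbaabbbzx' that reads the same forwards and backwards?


Scanning 'ybbbaabbbzx' for palindromic substrings.
Substring at positions 1-8: 'bbbaabbb'.
Check: reverse('bbbaabbb') = 'bbbaabbb' -> palindrome confirmed.
Neighbouring characters ('y' / 'z') break symmetry, so it cannot extend further.
No longer palindromic substring exists; longest length = 8

8


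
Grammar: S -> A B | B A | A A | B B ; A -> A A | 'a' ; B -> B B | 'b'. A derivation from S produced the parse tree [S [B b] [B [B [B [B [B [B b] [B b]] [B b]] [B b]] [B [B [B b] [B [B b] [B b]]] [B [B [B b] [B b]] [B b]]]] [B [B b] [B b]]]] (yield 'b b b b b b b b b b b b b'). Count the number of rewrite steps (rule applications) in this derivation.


Every bracketed nonterminal node [X ...] in the tree is produced by exactly one rule application.
Reading the tree off as a leftmost derivation:
  Step 1: S  =>  B B   (applied S -> B B)
  Step 2: B B  =>  b B   (applied B -> b)
  Step 3: b B  =>  b B B   (applied B -> B B)
  Step 4: b B B  =>  b B B B   (applied B -> B B)
  Step 5: b B B B  =>  b B B B B   (applied B -> B B)
  Step 6: b B B B B  =>  b B B B B B   (applied B -> B B)
  Step 7: b B B B B B  =>  b B B B B B B   (applied B -> B B)
  Step 8: b B B B B B B  =>  b b B B B B B   (applied B -> b)
  Step 9: b b B B B B B  =>  b b b B B B B   (applied B -> b)
  Step 10: b b b B B B B  =>  b b b b B B B   (applied B -> b)
  Step 11: b b b b B B B  =>  b b b b b B B   (applied B -> b)
  Step 12: b b b b b B B  =>  b b b b b B B B   (applied B -> B B)
  Step 13: b b b b b B B B  =>  b b b b b B B B B   (applied B -> B B)
  Step 14: b b b b b B B B B  =>  b b b b b b B B B   (applied B -> b)
  Step 15: b b b b b b B B B  =>  b b b b b b B B B B   (applied B -> B B)
  Step 16: b b b b b b B B B B  =>  b b b b b b b B B B   (applied B -> b)
  Step 17: b b b b b b b B B B  =>  b b b b b b b b B B   (applied B -> b)
  Step 18: b b b b b b b b B B  =>  b b b b b b b b B B B   (applied B -> B B)
  Step 19: b b b b b b b b B B B  =>  b b b b b b b b B B B B   (applied B -> B B)
  Step 20: b b b b b b b b B B B B  =>  b b b b b b b b b B B B   (applied B -> b)
  Step 21: b b b b b b b b b B B B  =>  b b b b b b b b b b B B   (applied B -> b)
  Step 22: b b b b b b b b b b B B  =>  b b b b b b b b b b b B   (applied B -> b)
  Step 23: b b b b b b b b b b b B  =>  b b b b b b b b b b b B B   (applied B -> B B)
  Step 24: b b b b b b b b b b b B B  =>  b b b b b b b b b b b b B   (applied B -> b)
  Step 25: b b b b b b b b b b b b B  =>  b b b b b b b b b b b b b   (applied B -> b)
Final yield: b b b b b b b b b b b b b
Total rewrite steps: 25

25


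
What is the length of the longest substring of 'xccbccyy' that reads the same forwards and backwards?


Scanning 'xccbccyy' for palindromic substrings.
Substring at positions 1-5: 'ccbcc'.
Check: reverse('ccbcc') = 'ccbcc' -> palindrome confirmed.
Neighbouring characters ('x' / 'y') break symmetry, so it cannot extend further.
No longer palindromic substring exists; longest length = 5

5


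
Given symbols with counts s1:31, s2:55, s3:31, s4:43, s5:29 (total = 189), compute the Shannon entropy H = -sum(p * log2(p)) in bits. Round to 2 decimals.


Computing entropy H = -sum(p_i * log2(p_i)):
  s1: p = 31/189 = 0.1640, -p*log2(p) = 0.4278
  s2: p = 55/189 = 0.2910, -p*log2(p) = 0.5182
  s3: p = 31/189 = 0.1640, -p*log2(p) = 0.4278
  s4: p = 43/189 = 0.2275, -p*log2(p) = 0.4860
  s5: p = 29/189 = 0.1534, -p*log2(p) = 0.4149
H = sum of terms = 2.2747
Rounded to 2 decimals: 2.27

2.27


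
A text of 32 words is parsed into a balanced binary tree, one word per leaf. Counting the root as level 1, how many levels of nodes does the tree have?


In a balanced binary tree with n leaves the deepest leaf is ceil(log2(n)) edges below the root,
so counting node levels inclusive of root and leaves gives ceil(log2(n)) + 1 levels.
log2(32) = 5.0000
ceil(5.0000) = 5
levels = 5 + 1 = 6

6


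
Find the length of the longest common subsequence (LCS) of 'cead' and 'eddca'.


DP table for LCS of 'cead' and 'eddca':
       e  d  d  c  a
    0  0  0  0  0  0
  c 0  0  0  0  1  1
  e 0  1  1  1  1  1
  a 0  1  1  1  1  2
  d 0  1  2  2  2  2
LCS: 'ca'
LCS length = 2

2


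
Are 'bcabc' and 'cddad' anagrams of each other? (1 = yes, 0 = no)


Sort characters of 'bcabc': 'abbcc'
Sort characters of 'cddad': 'acddd'
Sorted forms differ -> they are NOT anagrams
Result: 0

0


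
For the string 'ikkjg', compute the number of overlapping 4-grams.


String 'ikkjg' has length L = 5.
Number of overlapping n-grams = L - n + 1
Substituting: 5 - 4 + 1 = 2

2


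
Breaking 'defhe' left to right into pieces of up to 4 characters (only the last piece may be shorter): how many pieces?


'defhe' has 5 characters.
Chunking with max size 4:
  Chunk 1: 'defh' (positions 0-3)
  Chunk 2: 'e' (positions 4-4)
Total chunks: ceil(5 / 4) = 2

2


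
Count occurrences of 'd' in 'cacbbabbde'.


Scanning 'cacbbabbde' for 'd':
  Position 8: 'd' -> MATCH (count: 1)
Total occurrences of 'd': 1

1


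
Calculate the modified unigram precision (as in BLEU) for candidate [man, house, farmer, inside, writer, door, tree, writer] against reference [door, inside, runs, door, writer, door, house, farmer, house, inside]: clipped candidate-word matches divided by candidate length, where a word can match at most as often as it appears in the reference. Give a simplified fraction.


Reference word counts: {'door': 3, 'farmer': 1, 'house': 2, 'inside': 2, 'runs': 1, 'writer': 1}
Checking each candidate word (with clipping):
  'man' -> not in reference -> no match (matches: 0)
  'house' -> in reference (ref count 2, used 1/2) -> match (matches: 1)
  'farmer' -> in reference (ref count 1, used 1/1) -> match (matches: 2)
  'inside' -> in reference (ref count 2, used 1/2) -> match (matches: 3)
  'writer' -> in reference (ref count 1, used 1/1) -> match (matches: 4)
  'door' -> in reference (ref count 3, used 1/3) -> match (matches: 5)
  'tree' -> not in reference -> no match (matches: 5)
  'writer' -> ref count 1 already used up (1/1) -> clipped, no match (matches: 5)
Clipped matches: 5, Candidate length: 8
Precision = 5/8

5/8


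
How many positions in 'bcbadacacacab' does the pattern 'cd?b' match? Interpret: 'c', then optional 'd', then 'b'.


Pattern: cd?b means 'c', then optional 'd', then 'b'.
Scanning 'bcbadacacacab' position-by-position:
  Pos 0: window 'bcb' -> no
  Pos 1: window 'cba' -> MATCH
  Pos 2: window 'bad' -> no
  Pos 3: window 'ada' -> no
  Pos 4: window 'dac' -> no
  Pos 5: window 'aca' -> no
  Pos 6: window 'cac' -> no
  Pos 7: window 'aca' -> no
  Pos 8: window 'cac' -> no
  Pos 9: window 'aca' -> no
  Pos 10: window 'cab' -> no
  Pos 11: window 'ab' -> no
  Pos 12: window 'b' -> no
Total matches: 1

1


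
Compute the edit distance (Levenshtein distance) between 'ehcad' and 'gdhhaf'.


Building DP table for s1='ehcad' (len 5) and s2='gdhhaf' (len 6):
       g  d  h  h  a  f
    0  1  2  3  4  5  6
  e 1  1  2  3  4  5  6
  h 2  2  2  2  3  4  5
  c 3  3  3  3  3  4  5
  a 4  4  4  4  4  3  4
  d 5  5  4  5  5  4  4
Edit distance = dp[5][6] = 4

4


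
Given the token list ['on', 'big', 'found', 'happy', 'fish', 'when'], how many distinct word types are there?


Listing all tokens and tracking unique types:
  Token 1: 'on' -> NEW (unique so far: 1)
  Token 2: 'big' -> NEW (unique so far: 2)
  Token 3: 'found' -> NEW (unique so far: 3)
  Token 4: 'happy' -> NEW (unique so far: 4)
  Token 5: 'fish' -> NEW (unique so far: 5)
  Token 6: 'when' -> NEW (unique so far: 6)
Unique types: ('big', 'fish', 'found', 'happy', 'on', 'when')
Vocabulary size: 6

6


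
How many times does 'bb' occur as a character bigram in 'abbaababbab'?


Scanning 'abbaababbab' for bigram 'bb':
  Position 0: 'ab' -> no
  Position 1: 'bb' -> MATCH
  Position 2: 'ba' -> no
  Position 3: 'aa' -> no
  Position 4: 'ab' -> no
  Position 5: 'ba' -> no
  Position 6: 'ab' -> no
  Position 7: 'bb' -> MATCH
  Position 8: 'ba' -> no
  Position 9: 'ab' -> no
Total matches: 2

2


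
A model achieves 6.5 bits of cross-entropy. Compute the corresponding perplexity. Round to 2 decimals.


Perplexity formula: PP = 2^H
H = 6.5
PP = 2^6.5
Decompose: 2^6.5 = 2^6 * 2^0.5 = 2^6 * sqrt(2)
2^6 = 64, sqrt(2) ~ 1.4142136
PP ~ 64 * 1.4142136 = 90.5096704
Rounded to 2 decimals: 90.51

90.51


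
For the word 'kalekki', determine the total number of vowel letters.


Scanning each character of 'kalekki':
  Position 1: 'k' -> consonant (running count: 0)
  Position 2: 'a' -> vowel (running count: 1)
  Position 3: 'l' -> consonant (running count: 1)
  Position 4: 'e' -> vowel (running count: 2)
  Position 5: 'k' -> consonant (running count: 2)
  Position 6: 'k' -> consonant (running count: 2)
  Position 7: 'i' -> vowel (running count: 3)
Total vowels: 3

3


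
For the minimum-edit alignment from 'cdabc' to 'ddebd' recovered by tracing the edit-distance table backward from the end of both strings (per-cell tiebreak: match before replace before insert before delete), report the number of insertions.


Edit distance = 3. Backtracking from cell (5, 5) with preference match > replace > insert > delete,
then listing the resulting alignment 'cdabc' -> 'ddebd' left to right:
  Step 1: replace c->d
  Step 2: keep 'd'
  Step 3: replace a->e
  Step 4: keep 'b'
  Step 5: replace c->d
Total insertions: 0

0


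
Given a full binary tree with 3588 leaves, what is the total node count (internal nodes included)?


Leaf nodes (terminals): 3588
Internal nodes = n - 1 = 3588 - 1 = 3587
Total = leaves + internal = 3588 + 3587 = 7175

7175


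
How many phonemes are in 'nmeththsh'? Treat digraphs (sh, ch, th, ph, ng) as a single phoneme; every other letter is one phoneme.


Parsing 'nmeththsh' greedily, digraphs first:
  'n' -> consonant phoneme (phonemes so far: 1)
  'm' -> consonant phoneme (phonemes so far: 2)
  'e' -> vowel phoneme (phonemes so far: 3)
  'th' -> digraph (1 consonant phoneme) (phonemes so far: 4)
  'th' -> digraph (1 consonant phoneme) (phonemes so far: 5)
  'sh' -> digraph (1 consonant phoneme) (phonemes so far: 6)
Total phonemes: 6

6


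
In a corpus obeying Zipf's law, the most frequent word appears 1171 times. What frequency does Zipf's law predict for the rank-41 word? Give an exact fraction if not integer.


Zipf's law: freq(rank) = f1 / rank
f1 = 1171, rank = 41
freq = 1171 / 41
GCD(1171, 41) = 1
Simplified: 1171/41

1171/41


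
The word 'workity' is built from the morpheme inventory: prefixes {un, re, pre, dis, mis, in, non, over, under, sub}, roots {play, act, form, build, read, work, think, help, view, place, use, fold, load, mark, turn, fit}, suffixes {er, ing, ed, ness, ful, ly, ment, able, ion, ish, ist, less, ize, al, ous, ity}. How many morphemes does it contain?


Segmenting 'workity' against the inventory:
  'work' -> root (morpheme 1)
  'ity' -> suffix (morpheme 2)
Total morphemes: 2

2


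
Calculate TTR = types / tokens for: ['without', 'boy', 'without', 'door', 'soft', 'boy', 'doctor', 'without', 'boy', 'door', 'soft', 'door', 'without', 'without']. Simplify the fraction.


Tokens: 14
Unique types: ('boy', 'doctor', 'door', 'soft', 'without') = 5
TTR = 5/14
Already in lowest terms.

5/14


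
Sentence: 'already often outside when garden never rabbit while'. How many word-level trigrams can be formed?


Word trigrams from [8] words:
  Trigram 1: (already often outside)
  Trigram 2: (often outside when)
  Trigram 3: (outside when garden)
  Trigram 4: (when garden never)
  Trigram 5: (garden never rabbit)
  Trigram 6: (never rabbit while)
Total word trigrams: 8 - 2 = 6

6


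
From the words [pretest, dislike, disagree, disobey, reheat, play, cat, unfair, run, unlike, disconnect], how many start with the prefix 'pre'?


Checking each word for prefix 'pre':
  'pretest' -> YES, starts with 'pre' (count: 1)
  'dislike' -> no (count: 1)
  'disagree' -> no (count: 1)
  'disobey' -> no (count: 1)
  'reheat' -> no (count: 1)
  'play' -> no (count: 1)
  'cat' -> no (count: 1)
  'unfair' -> no (count: 1)
  'run' -> no (count: 1)
  'unlike' -> no (count: 1)
  'disconnect' -> no (count: 1)
Total with prefix 'pre': 1

1


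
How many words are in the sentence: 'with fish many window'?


Counting words by splitting on spaces:
  Word 1: 'with'
  Word 2: 'fish'
  Word 3: 'many'
  Word 4: 'window'
Total words: 4

4


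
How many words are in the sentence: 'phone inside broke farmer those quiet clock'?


Counting words by splitting on spaces:
  Word 1: 'phone'
  Word 2: 'inside'
  Word 3: 'broke'
  Word 4: 'farmer'
  Word 5: 'those'
  Word 6: 'quiet'
  Word 7: 'clock'
Total words: 7

7


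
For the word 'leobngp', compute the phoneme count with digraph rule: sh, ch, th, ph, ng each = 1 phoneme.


Parsing 'leobngp' greedily, digraphs first:
  'l' -> consonant phoneme (phonemes so far: 1)
  'e' -> vowel phoneme (phonemes so far: 2)
  'o' -> vowel phoneme (phonemes so far: 3)
  'b' -> consonant phoneme (phonemes so far: 4)
  'ng' -> digraph (1 consonant phoneme) (phonemes so far: 5)
  'p' -> consonant phoneme (phonemes so far: 6)
Total phonemes: 6

6


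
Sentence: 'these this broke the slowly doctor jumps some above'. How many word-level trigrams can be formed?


Word trigrams from [9] words:
  Trigram 1: (these this broke)
  Trigram 2: (this broke the)
  Trigram 3: (broke the slowly)
  Trigram 4: (the slowly doctor)
  Trigram 5: (slowly doctor jumps)
  Trigram 6: (doctor jumps some)
  Trigram 7: (jumps some above)
Total word trigrams: 9 - 2 = 7

7


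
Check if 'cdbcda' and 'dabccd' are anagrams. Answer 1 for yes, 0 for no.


Sort characters of 'cdbcda': 'abccdd'
Sort characters of 'dabccd': 'abccdd'
Sorted forms match -> they ARE anagrams
Result: 1

1


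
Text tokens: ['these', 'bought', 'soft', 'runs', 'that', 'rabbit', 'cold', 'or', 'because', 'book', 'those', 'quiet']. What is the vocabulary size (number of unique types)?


Listing all tokens and tracking unique types:
  Token 1: 'these' -> NEW (unique so far: 1)
  Token 2: 'bought' -> NEW (unique so far: 2)
  Token 3: 'soft' -> NEW (unique so far: 3)
  Token 4: 'runs' -> NEW (unique so far: 4)
  Token 5: 'that' -> NEW (unique so far: 5)
  Token 6: 'rabbit' -> NEW (unique so far: 6)
  Token 7: 'cold' -> NEW (unique so far: 7)
  Token 8: 'or' -> NEW (unique so far: 8)
  Token 9: 'because' -> NEW (unique so far: 9)
  Token 10: 'book' -> NEW (unique so far: 10)
  Token 11: 'those' -> NEW (unique so far: 11)
  Token 12: 'quiet' -> NEW (unique so far: 12)
Unique types: ('because', 'book', 'bought', 'cold', 'or', 'quiet', 'rabbit', 'runs', 'soft', 'that', 'these', 'those')
Vocabulary size: 12

12


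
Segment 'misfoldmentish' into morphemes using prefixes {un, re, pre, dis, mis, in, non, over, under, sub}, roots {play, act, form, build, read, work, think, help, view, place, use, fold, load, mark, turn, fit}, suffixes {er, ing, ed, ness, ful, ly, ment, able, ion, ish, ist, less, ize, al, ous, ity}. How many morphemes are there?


Segmenting 'misfoldmentish' against the inventory:
  'mis' -> prefix (morpheme 1)
  'fold' -> root (morpheme 2)
  'ment' -> suffix (morpheme 3)
  'ish' -> suffix (morpheme 4)
Total morphemes: 4

4


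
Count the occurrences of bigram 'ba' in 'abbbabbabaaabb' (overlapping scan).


Scanning 'abbbabbabaaabb' for bigram 'ba':
  Position 0: 'ab' -> no
  Position 1: 'bb' -> no
  Position 2: 'bb' -> no
  Position 3: 'ba' -> MATCH
  Position 4: 'ab' -> no
  Position 5: 'bb' -> no
  Position 6: 'ba' -> MATCH
  Position 7: 'ab' -> no
  Position 8: 'ba' -> MATCH
  Position 9: 'aa' -> no
  Position 10: 'aa' -> no
  Position 11: 'ab' -> no
  Position 12: 'bb' -> no
Total matches: 3

3


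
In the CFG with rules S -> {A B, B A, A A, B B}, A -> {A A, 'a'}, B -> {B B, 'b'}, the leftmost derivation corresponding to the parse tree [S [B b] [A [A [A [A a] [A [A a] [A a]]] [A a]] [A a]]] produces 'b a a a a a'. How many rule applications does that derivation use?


Every bracketed nonterminal node [X ...] in the tree is produced by exactly one rule application.
Reading the tree off as a leftmost derivation:
  Step 1: S  =>  B A   (applied S -> B A)
  Step 2: B A  =>  b A   (applied B -> b)
  Step 3: b A  =>  b A A   (applied A -> A A)
  Step 4: b A A  =>  b A A A   (applied A -> A A)
  Step 5: b A A A  =>  b A A A A   (applied A -> A A)
  Step 6: b A A A A  =>  b a A A A   (applied A -> a)
  Step 7: b a A A A  =>  b a A A A A   (applied A -> A A)
  Step 8: b a A A A A  =>  b a a A A A   (applied A -> a)
  Step 9: b a a A A A  =>  b a a a A A   (applied A -> a)
  Step 10: b a a a A A  =>  b a a a a A   (applied A -> a)
  Step 11: b a a a a A  =>  b a a a a a   (applied A -> a)
Final yield: b a a a a a
Total rewrite steps: 11

11


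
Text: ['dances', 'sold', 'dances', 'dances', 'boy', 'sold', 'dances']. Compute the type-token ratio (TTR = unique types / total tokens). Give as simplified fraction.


Tokens: 7
Unique types: ('boy', 'dances', 'sold') = 3
TTR = 3/7
Already in lowest terms.

3/7


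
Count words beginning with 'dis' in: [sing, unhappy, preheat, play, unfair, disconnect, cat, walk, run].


Checking each word for prefix 'dis':
  'sing' -> no (count: 0)
  'unhappy' -> no (count: 0)
  'preheat' -> no (count: 0)
  'play' -> no (count: 0)
  'unfair' -> no (count: 0)
  'disconnect' -> YES, starts with 'dis' (count: 1)
  'cat' -> no (count: 1)
  'walk' -> no (count: 1)
  'run' -> no (count: 1)
Total with prefix 'dis': 1

1


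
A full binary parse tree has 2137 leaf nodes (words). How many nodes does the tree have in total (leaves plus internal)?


Leaf nodes (terminals): 2137
Internal nodes = n - 1 = 2137 - 1 = 2136
Total = leaves + internal = 2137 + 2136 = 4273

4273


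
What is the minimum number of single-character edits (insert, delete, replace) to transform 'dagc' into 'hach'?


Building DP table for s1='dagc' (len 4) and s2='hach' (len 4):
       h  a  c  h
    0  1  2  3  4
  d 1  1  2  3  4
  a 2  2  1  2  3
  g 3  3  2  2  3
  c 4  4  3  2  3
Edit distance = dp[4][4] = 3

3


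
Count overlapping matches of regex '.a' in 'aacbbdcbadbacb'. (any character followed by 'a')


Pattern: .a means any character followed by 'a'.
Scanning 'aacbbdcbadbacb' position-by-position:
  Pos 0: window 'aa' -> MATCH
  Pos 1: window 'ac' -> no
  Pos 2: window 'cb' -> no
  Pos 3: window 'bb' -> no
  Pos 4: window 'bd' -> no
  Pos 5: window 'dc' -> no
  Pos 6: window 'cb' -> no
  Pos 7: window 'ba' -> MATCH
  Pos 8: window 'ad' -> no
  Pos 9: window 'db' -> no
  Pos 10: window 'ba' -> MATCH
  Pos 11: window 'ac' -> no
  Pos 12: window 'cb' -> no
  Pos 13: window 'b' -> no
Total matches: 3

3


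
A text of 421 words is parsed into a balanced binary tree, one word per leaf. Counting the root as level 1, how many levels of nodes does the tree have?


In a balanced binary tree with n leaves the deepest leaf is ceil(log2(n)) edges below the root,
so counting node levels inclusive of root and leaves gives ceil(log2(n)) + 1 levels.
log2(421) = 8.7177
ceil(8.7177) = 9
levels = 9 + 1 = 10

10


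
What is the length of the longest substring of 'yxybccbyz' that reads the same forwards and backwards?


Scanning 'yxybccbyz' for palindromic substrings.
Substring at positions 2-7: 'ybccby'.
Check: reverse('ybccby') = 'ybccby' -> palindrome confirmed.
Neighbouring characters ('x' / 'z') break symmetry, so it cannot extend further.
No longer palindromic substring exists; longest length = 6

6


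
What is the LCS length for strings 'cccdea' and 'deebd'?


DP table for LCS of 'cccdea' and 'deebd':
       d  e  e  b  d
    0  0  0  0  0  0
  c 0  0  0  0  0  0
  c 0  0  0  0  0  0
  c 0  0  0  0  0  0
  d 0  1  1  1  1  1
  e 0  1  2  2  2  2
  a 0  1  2  2  2  2
LCS: 'de'
LCS length = 2

2


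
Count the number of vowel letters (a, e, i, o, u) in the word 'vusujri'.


Scanning each character of 'vusujri':
  Position 1: 'v' -> consonant (running count: 0)
  Position 2: 'u' -> vowel (running count: 1)
  Position 3: 's' -> consonant (running count: 1)
  Position 4: 'u' -> vowel (running count: 2)
  Position 5: 'j' -> consonant (running count: 2)
  Position 6: 'r' -> consonant (running count: 2)
  Position 7: 'i' -> vowel (running count: 3)
Total vowels: 3

3


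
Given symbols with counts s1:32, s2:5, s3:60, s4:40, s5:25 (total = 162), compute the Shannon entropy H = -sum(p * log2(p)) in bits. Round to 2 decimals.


Computing entropy H = -sum(p_i * log2(p_i)):
  s1: p = 32/162 = 0.1975, -p*log2(p) = 0.4622
  s2: p = 5/162 = 0.0309, -p*log2(p) = 0.1549
  s3: p = 60/162 = 0.3704, -p*log2(p) = 0.5307
  s4: p = 40/162 = 0.2469, -p*log2(p) = 0.4983
  s5: p = 25/162 = 0.1543, -p*log2(p) = 0.4160
H = sum of terms = 2.0621
Rounded to 2 decimals: 2.06

2.06


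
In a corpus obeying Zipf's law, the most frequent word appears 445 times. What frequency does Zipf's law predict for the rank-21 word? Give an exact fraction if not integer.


Zipf's law: freq(rank) = f1 / rank
f1 = 445, rank = 21
freq = 445 / 21
GCD(445, 21) = 1
Simplified: 445/21

445/21


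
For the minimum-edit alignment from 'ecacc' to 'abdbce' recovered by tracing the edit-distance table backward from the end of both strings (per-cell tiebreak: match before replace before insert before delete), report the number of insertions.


Edit distance = 5. Backtracking from cell (5, 6) with preference match > replace > insert > delete,
then listing the resulting alignment 'ecacc' -> 'abdbce' left to right:
  Step 1: insert 'a' [insertion #1]
  Step 2: replace e->b
  Step 3: replace c->d
  Step 4: replace a->b
  Step 5: keep 'c'
  Step 6: replace c->e
Total insertions: 1

1


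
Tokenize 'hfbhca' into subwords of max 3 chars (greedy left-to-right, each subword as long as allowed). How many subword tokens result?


'hfbhca' has 6 characters.
Chunking with max size 3:
  Chunk 1: 'hfb' (positions 0-2)
  Chunk 2: 'hca' (positions 3-5)
Total chunks: ceil(6 / 3) = 2

2


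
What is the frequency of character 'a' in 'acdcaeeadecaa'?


Scanning 'acdcaeeadecaa' for 'a':
  Position 0: 'a' -> MATCH (count: 1)
  Position 4: 'a' -> MATCH (count: 2)
  Position 7: 'a' -> MATCH (count: 3)
  Position 11: 'a' -> MATCH (count: 4)
  Position 12: 'a' -> MATCH (count: 5)
Total occurrences of 'a': 5

5


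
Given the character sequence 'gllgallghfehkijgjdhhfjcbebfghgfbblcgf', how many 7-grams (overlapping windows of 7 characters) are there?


String 'gllgallghfehkijgjdhhfjcbebfghgfbblcgf' has length L = 37.
Number of overlapping n-grams = L - n + 1
Substituting: 37 - 7 + 1 = 31

31


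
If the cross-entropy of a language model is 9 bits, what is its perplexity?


Perplexity formula: PP = 2^H
H = 9
PP = 2^9
PP = 2^9 = 512

512


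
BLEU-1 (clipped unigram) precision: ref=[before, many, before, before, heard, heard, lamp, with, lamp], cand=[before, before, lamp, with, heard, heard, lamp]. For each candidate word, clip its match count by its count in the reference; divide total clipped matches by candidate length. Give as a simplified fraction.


Reference word counts: {'before': 3, 'heard': 2, 'lamp': 2, 'many': 1, 'with': 1}
Checking each candidate word (with clipping):
  'before' -> in reference (ref count 3, used 1/3) -> match (matches: 1)
  'before' -> in reference (ref count 3, used 2/3) -> match (matches: 2)
  'lamp' -> in reference (ref count 2, used 1/2) -> match (matches: 3)
  'with' -> in reference (ref count 1, used 1/1) -> match (matches: 4)
  'heard' -> in reference (ref count 2, used 1/2) -> match (matches: 5)
  'heard' -> in reference (ref count 2, used 2/2) -> match (matches: 6)
  'lamp' -> in reference (ref count 2, used 2/2) -> match (matches: 7)
Clipped matches: 7, Candidate length: 7
Precision = 7/7 = 1

1


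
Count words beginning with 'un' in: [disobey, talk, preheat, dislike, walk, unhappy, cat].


Checking each word for prefix 'un':
  'disobey' -> no (count: 0)
  'talk' -> no (count: 0)
  'preheat' -> no (count: 0)
  'dislike' -> no (count: 0)
  'walk' -> no (count: 0)
  'unhappy' -> YES, starts with 'un' (count: 1)
  'cat' -> no (count: 1)
Total with prefix 'un': 1

1


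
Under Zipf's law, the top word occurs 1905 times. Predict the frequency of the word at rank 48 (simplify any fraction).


Zipf's law: freq(rank) = f1 / rank
f1 = 1905, rank = 48
freq = 1905 / 48
GCD(1905, 48) = 3
Simplified: 635/16

635/16


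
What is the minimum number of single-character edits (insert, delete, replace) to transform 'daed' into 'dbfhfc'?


Building DP table for s1='daed' (len 4) and s2='dbfhfc' (len 6):
       d  b  f  h  f  c
    0  1  2  3  4  5  6
  d 1  0  1  2  3  4  5
  a 2  1  1  2  3  4  5
  e 3  2  2  2  3  4  5
  d 4  3  3  3  3  4  5
Edit distance = dp[4][6] = 5

5


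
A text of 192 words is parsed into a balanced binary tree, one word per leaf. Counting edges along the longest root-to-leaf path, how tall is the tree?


In a balanced binary tree with n leaves the deepest leaf is ceil(log2(n)) edges below the root.
log2(192) = 7.5850
ceil(7.5850) = 8
height (edges) = 8

8


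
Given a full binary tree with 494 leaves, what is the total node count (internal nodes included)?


Leaf nodes (terminals): 494
Internal nodes = n - 1 = 494 - 1 = 493
Total = leaves + internal = 494 + 493 = 987

987


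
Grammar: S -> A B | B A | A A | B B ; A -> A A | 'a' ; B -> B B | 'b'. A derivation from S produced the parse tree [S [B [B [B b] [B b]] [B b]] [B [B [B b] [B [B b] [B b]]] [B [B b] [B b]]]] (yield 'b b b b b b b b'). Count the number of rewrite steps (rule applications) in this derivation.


Every bracketed nonterminal node [X ...] in the tree is produced by exactly one rule application.
Reading the tree off as a leftmost derivation:
  Step 1: S  =>  B B   (applied S -> B B)
  Step 2: B B  =>  B B B   (applied B -> B B)
  Step 3: B B B  =>  B B B B   (applied B -> B B)
  Step 4: B B B B  =>  b B B B   (applied B -> b)
  Step 5: b B B B  =>  b b B B   (applied B -> b)
  Step 6: b b B B  =>  b b b B   (applied B -> b)
  Step 7: b b b B  =>  b b b B B   (applied B -> B B)
  Step 8: b b b B B  =>  b b b B B B   (applied B -> B B)
  Step 9: b b b B B B  =>  b b b b B B   (applied B -> b)
  Step 10: b b b b B B  =>  b b b b B B B   (applied B -> B B)
  Step 11: b b b b B B B  =>  b b b b b B B   (applied B -> b)
  Step 12: b b b b b B B  =>  b b b b b b B   (applied B -> b)
  Step 13: b b b b b b B  =>  b b b b b b B B   (applied B -> B B)
  Step 14: b b b b b b B B  =>  b b b b b b b B   (applied B -> b)
  Step 15: b b b b b b b B  =>  b b b b b b b b   (applied B -> b)
Final yield: b b b b b b b b
Total rewrite steps: 15

15


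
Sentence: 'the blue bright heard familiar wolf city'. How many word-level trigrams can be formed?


Word trigrams from [7] words:
  Trigram 1: (the blue bright)
  Trigram 2: (blue bright heard)
  Trigram 3: (bright heard familiar)
  Trigram 4: (heard familiar wolf)
  Trigram 5: (familiar wolf city)
Total word trigrams: 7 - 2 = 5

5


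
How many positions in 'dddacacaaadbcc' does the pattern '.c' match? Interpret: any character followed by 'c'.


Pattern: .c means any character followed by 'c'.
Scanning 'dddacacaaadbcc' position-by-position:
  Pos 0: window 'dd' -> no
  Pos 1: window 'dd' -> no
  Pos 2: window 'da' -> no
  Pos 3: window 'ac' -> MATCH
  Pos 4: window 'ca' -> no
  Pos 5: window 'ac' -> MATCH
  Pos 6: window 'ca' -> no
  Pos 7: window 'aa' -> no
  Pos 8: window 'aa' -> no
  Pos 9: window 'ad' -> no
  Pos 10: window 'db' -> no
  Pos 11: window 'bc' -> MATCH
  Pos 12: window 'cc' -> MATCH
  Pos 13: window 'c' -> no
Total matches: 4

4


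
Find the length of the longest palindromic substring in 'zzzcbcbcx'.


Scanning 'zzzcbcbcx' for palindromic substrings.
Substring at positions 3-7: 'cbcbc'.
Check: reverse('cbcbc') = 'cbcbc' -> palindrome confirmed.
Neighbouring characters ('z' / 'x') break symmetry, so it cannot extend further.
No longer palindromic substring exists; longest length = 5

5


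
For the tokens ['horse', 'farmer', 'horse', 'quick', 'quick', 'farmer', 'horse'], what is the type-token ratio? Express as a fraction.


Tokens: 7
Unique types: ('farmer', 'horse', 'quick') = 3
TTR = 3/7
Already in lowest terms.

3/7


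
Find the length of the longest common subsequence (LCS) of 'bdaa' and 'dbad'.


DP table for LCS of 'bdaa' and 'dbad':
       d  b  a  d
    0  0  0  0  0
  b 0  0  1  1  1
  d 0  1  1  1  2
  a 0  1  1  2  2
  a 0  1  1  2  2
LCS: 'bd'
LCS length = 2

2


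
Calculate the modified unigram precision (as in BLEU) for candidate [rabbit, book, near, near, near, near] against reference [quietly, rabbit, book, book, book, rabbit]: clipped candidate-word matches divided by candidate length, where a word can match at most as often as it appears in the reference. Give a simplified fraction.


Reference word counts: {'book': 3, 'quietly': 1, 'rabbit': 2}
Checking each candidate word (with clipping):
  'rabbit' -> in reference (ref count 2, used 1/2) -> match (matches: 1)
  'book' -> in reference (ref count 3, used 1/3) -> match (matches: 2)
  'near' -> not in reference -> no match (matches: 2)
  'near' -> not in reference -> no match (matches: 2)
  'near' -> not in reference -> no match (matches: 2)
  'near' -> not in reference -> no match (matches: 2)
Clipped matches: 2, Candidate length: 6
Precision = 2/6 = 1/3

1/3


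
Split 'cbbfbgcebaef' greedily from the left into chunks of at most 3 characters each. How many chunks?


'cbbfbgcebaef' has 12 characters.
Chunking with max size 3:
  Chunk 1: 'cbb' (positions 0-2)
  Chunk 2: 'fbg' (positions 3-5)
  Chunk 3: 'ceb' (positions 6-8)
  Chunk 4: 'aef' (positions 9-11)
Total chunks: ceil(12 / 3) = 4

4


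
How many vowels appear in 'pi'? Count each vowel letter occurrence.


Scanning each character of 'pi':
  Position 1: 'p' -> consonant (running count: 0)
  Position 2: 'i' -> vowel (running count: 1)
Total vowels: 1

1


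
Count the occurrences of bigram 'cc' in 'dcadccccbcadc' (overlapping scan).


Scanning 'dcadccccbcadc' for bigram 'cc':
  Position 0: 'dc' -> no
  Position 1: 'ca' -> no
  Position 2: 'ad' -> no
  Position 3: 'dc' -> no
  Position 4: 'cc' -> MATCH
  Position 5: 'cc' -> MATCH
  Position 6: 'cc' -> MATCH
  Position 7: 'cb' -> no
  Position 8: 'bc' -> no
  Position 9: 'ca' -> no
  Position 10: 'ad' -> no
  Position 11: 'dc' -> no
Total matches: 3

3


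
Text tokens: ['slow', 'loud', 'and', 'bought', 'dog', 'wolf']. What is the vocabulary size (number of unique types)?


Listing all tokens and tracking unique types:
  Token 1: 'slow' -> NEW (unique so far: 1)
  Token 2: 'loud' -> NEW (unique so far: 2)
  Token 3: 'and' -> NEW (unique so far: 3)
  Token 4: 'bought' -> NEW (unique so far: 4)
  Token 5: 'dog' -> NEW (unique so far: 5)
  Token 6: 'wolf' -> NEW (unique so far: 6)
Unique types: ('and', 'bought', 'dog', 'loud', 'slow', 'wolf')
Vocabulary size: 6

6


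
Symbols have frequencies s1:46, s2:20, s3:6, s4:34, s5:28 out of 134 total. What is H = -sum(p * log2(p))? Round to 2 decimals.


Computing entropy H = -sum(p_i * log2(p_i)):
  s1: p = 46/134 = 0.3433, -p*log2(p) = 0.5295
  s2: p = 20/134 = 0.1493, -p*log2(p) = 0.4096
  s3: p = 6/134 = 0.0448, -p*log2(p) = 0.2006
  s4: p = 34/134 = 0.2537, -p*log2(p) = 0.5020
  s5: p = 28/134 = 0.2090, -p*log2(p) = 0.4720
H = sum of terms = 2.1137
Rounded to 2 decimals: 2.11

2.11


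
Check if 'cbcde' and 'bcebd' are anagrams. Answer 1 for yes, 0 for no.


Sort characters of 'cbcde': 'bccde'
Sort characters of 'bcebd': 'bbcde'
Sorted forms differ -> they are NOT anagrams
Result: 0

0


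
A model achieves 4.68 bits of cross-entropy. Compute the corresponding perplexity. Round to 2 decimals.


Perplexity formula: PP = 2^H
H = 4.68
PP = 2^4.68
Decompose: 2^4.68 = 2^4 * 2^0.68
2^4 = 16, 2^0.68 ~ 1.6021398
PP ~ 16 * 1.6021398 = 25.6342368
Rounded to 2 decimals: 25.63

25.63


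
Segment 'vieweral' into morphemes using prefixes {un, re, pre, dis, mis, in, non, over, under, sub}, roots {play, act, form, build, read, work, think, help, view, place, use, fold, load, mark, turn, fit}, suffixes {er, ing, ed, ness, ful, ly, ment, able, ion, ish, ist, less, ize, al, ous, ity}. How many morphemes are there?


Segmenting 'vieweral' against the inventory:
  'view' -> root (morpheme 1)
  'er' -> suffix (morpheme 2)
  'al' -> suffix (morpheme 3)
Total morphemes: 3

3
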